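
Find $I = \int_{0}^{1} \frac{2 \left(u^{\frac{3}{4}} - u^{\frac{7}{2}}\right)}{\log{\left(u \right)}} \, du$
$\log{\left(\frac{49}{324} \right)}$

Replace the exponent $\frac{3}{4}$ by a parameter $a$: let $I(a) = \int_{0}^{1} \frac{2 \left(- u^{\frac{7}{2}} + u^{a}\right)}{\log{\left(u \right)}} \, du$.

Since $\dfrac{\partial}{\partial a}\,u^{a} = u^{a} \ln u$, the $\ln u$ in the denominator cancels and
$$\frac{dI}{da} = \int_{0}^{1} 2 u^{a} \, du = 2 \left[\frac{u^{a+1}}{a+1}\right]_0^1 = \frac{2}{a + 1}.$$

Integrating with respect to $a$ gives $I(a) = \log{\left(\frac{4 \left(a + 1\right)^{2}}{81} \right)} + C$.

At $a = \frac{7}{2}$ the integrand is identically $0$, so $I(\frac{7}{2}) = 0$. The closed form gives $0$, hence $C = 0$.

Setting $a = \frac{3}{4}$:
$$I = \log{\left(\frac{49}{324} \right)}.$$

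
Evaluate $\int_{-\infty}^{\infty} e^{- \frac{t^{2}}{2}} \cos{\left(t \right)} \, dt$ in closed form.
$\frac{\sqrt{2} \sqrt{\pi}}{e^{\frac{1}{2}}}$

Define $I(b) = \int_{-\infty}^{\infty} e^{- \frac{t^{2}}{2}} \cos{\left(b t \right)} \, dt$.

Differentiating under the integral sign,
$$I'(b) = \int_{-\infty}^{\infty} - t e^{- \frac{t^{2}}{2}} \sin{\left(b t \right)} \, dt.$$

Integrate $\int_{-\infty}^{\infty} t \sin(b t)\, e^{- \frac{t^{2}}{2}}\, dt$ by parts with $u = \sin(b t)$ and $dv = t\, e^{- \frac{t^{2}}{2}}\, dt$, giving $v = - e^{- \frac{t^{2}}{2}}$. The boundary term vanishes and
$$\int_{-\infty}^{\infty} t \sin(b t)\, e^{- \frac{t^{2}}{2}}\, dt = b \int_{-\infty}^{\infty} \cos(b t)\, e^{- \frac{t^{2}}{2}}\, dt,$$
so $I'(b) = - b\, I(b)$.

This is a separable first-order ODE; solving with the initial condition $I(0) = \int_{-\infty}^{\infty} e^{- \frac{t^{2}}{2}}\,dt = \sqrt{2} \sqrt{\pi}$ gives
$$I(b) = \sqrt{2} \sqrt{\pi} e^{- \frac{b^{2}}{2}}.$$

Setting $b = 1$:
$$I = \frac{\sqrt{2} \sqrt{\pi}}{e^{\frac{1}{2}}}.$$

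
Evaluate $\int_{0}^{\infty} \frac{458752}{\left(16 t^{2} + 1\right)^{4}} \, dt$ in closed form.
$17920 \pi$

Recall the elementary integral
$$J(a) = \int_{0}^{\infty} \frac{7}{a^{2} + t^{2}} \, dt = \frac{7 \pi}{2 a}.$$

Differentiating under the integral sign with respect to $a$,
$$\frac{dJ}{da} = \int_{0}^{\infty} - \frac{14 a}{\left(a^{2} + t^{2}\right)^{2}} \, dt = - \frac{7 \pi}{2 a^{2}},$$
so $\int_{0}^{\infty} \frac{7}{\left(a^{2} + t^{2}\right)^{2}} \, dt = \frac{7 \pi}{4 a^{3}}$.

Repeating — each differentiation of $1/(t^2+a^2)^j$ produces $-2ja/(t^2+a^2)^{j+1}$ — and dividing through by $-2ja$ at each step yields, after $3$ differentiations in total,
$$\int_{0}^{\infty} \frac{7}{\left(a^{2} + t^{2}\right)^{4}} \, dt = \frac{35 \pi}{32 a^{7}}.$$

Setting $a = \frac{1}{4}$:
$$I = 17920 \pi.$$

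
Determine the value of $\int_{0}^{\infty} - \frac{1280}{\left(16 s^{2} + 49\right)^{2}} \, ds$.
$- \frac{80 \pi}{343}$

Recall the elementary integral
$$J(a) = \int_{0}^{\infty} - \frac{5}{a^{2} + s^{2}} \, ds = - \frac{5 \pi}{2 a}.$$

Differentiating under the integral sign with respect to $a$,
$$\frac{dJ}{da} = \int_{0}^{\infty} \frac{10 a}{\left(a^{2} + s^{2}\right)^{2}} \, ds = \frac{5 \pi}{2 a^{2}},$$
so $\int_{0}^{\infty} - \frac{5}{\left(a^{2} + s^{2}\right)^{2}} \, ds = - \frac{5 \pi}{4 a^{3}}$.

Setting $a = \frac{7}{4}$:
$$I = - \frac{80 \pi}{343}.$$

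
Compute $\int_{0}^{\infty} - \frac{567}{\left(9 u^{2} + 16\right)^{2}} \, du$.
$- \frac{189 \pi}{256}$

Recall the elementary integral
$$J(a) = \int_{0}^{\infty} - \frac{7}{a^{2} + u^{2}} \, du = - \frac{7 \pi}{2 a}.$$

Differentiating under the integral sign with respect to $a$,
$$\frac{dJ}{da} = \int_{0}^{\infty} \frac{14 a}{\left(a^{2} + u^{2}\right)^{2}} \, du = \frac{7 \pi}{2 a^{2}},$$
so $\int_{0}^{\infty} - \frac{7}{\left(a^{2} + u^{2}\right)^{2}} \, du = - \frac{7 \pi}{4 a^{3}}$.

Setting $a = \frac{4}{3}$:
$$I = - \frac{189 \pi}{256}.$$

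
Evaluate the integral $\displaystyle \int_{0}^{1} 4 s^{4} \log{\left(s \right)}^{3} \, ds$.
$- \frac{24}{625}$

Consider the simpler parametrised integral
$$J(a) = \int_{0}^{1} 4 s^{a} \, ds = \frac{4}{a + 1}.$$

Differentiating under the integral sign brings down a factor of $\ln s$:
$$\frac{dJ}{da} = \int_{0}^{1} 4 s^{a} \log{\left(s \right)} \, ds = - \frac{4}{\left(a + 1\right)^{2}}.$$

Repeating $3$ times in total — each differentiation brings down another $\ln s$ — gives
$$\frac{d^{3}J}{da^{3}} = \int_{0}^{1} 4 s^{a} \log{\left(s \right)}^{3} \, ds = - \frac{24}{\left(a + 1\right)^{4}},$$
and the integrand here is exactly the target integrand, so $I = - \frac{24}{\left(a + 1\right)^{4}}$.

Setting $a = 4$:
$$I = - \frac{24}{625}.$$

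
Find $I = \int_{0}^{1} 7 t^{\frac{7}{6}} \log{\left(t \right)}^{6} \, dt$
$\frac{1410877440}{62748517}$

Start from the elementary integral
$$J(a) = \int_{0}^{1} 7 t^{a} \, dt = \frac{7}{a + 1}.$$

Differentiating under the integral sign brings down a factor of $\ln t$:
$$\frac{dJ}{da} = \int_{0}^{1} 7 t^{a} \log{\left(t \right)} \, dt = - \frac{7}{\left(a + 1\right)^{2}}.$$

Repeating $6$ times in total — each differentiation brings down another $\ln t$ — gives
$$\frac{d^{6}J}{da^{6}} = \int_{0}^{1} 7 t^{a} \log{\left(t \right)}^{6} \, dt = \frac{5040}{\left(a + 1\right)^{7}},$$
and the integrand here is exactly the target integrand, so $I = \frac{5040}{\left(a + 1\right)^{7}}$.

Setting $a = \frac{7}{6}$:
$$I = \frac{1410877440}{62748517}.$$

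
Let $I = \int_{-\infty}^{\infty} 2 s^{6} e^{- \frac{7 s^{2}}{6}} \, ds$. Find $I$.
$\frac{810 \sqrt{42} \sqrt{\pi}}{2401}$

Begin with the known integral
$$J(a) = \int_{-\infty}^{\infty} 2 e^{- a s^{2}} \, ds = \frac{2 \sqrt{\pi}}{\sqrt{a}}.$$

Differentiating under the integral sign brings down a factor of $(-s^2)$:
$$\frac{dJ}{da} = \int_{-\infty}^{\infty} - 2 s^{2} e^{- a s^{2}} \, ds = - \frac{\sqrt{\pi}}{a^{\frac{3}{2}}}.$$

Repeating $3$ times in total — each differentiation brings down another $(-s^2)$ — gives
$$\frac{d^{3}J}{da^{3}} = \int_{-\infty}^{\infty} - 2 s^{6} e^{- a s^{2}} \, ds = - \frac{15 \sqrt{\pi}}{4 a^{\frac{7}{2}}},$$
and the integrand here is $(-1)^{3}$ times the target integrand, so $I = (-1)^{3}\,\frac{d^{3}J}{da^{3}} = \frac{15 \sqrt{\pi}}{4 a^{\frac{7}{2}}}$.

Setting $a = \frac{7}{6}$:
$$I = \frac{810 \sqrt{42} \sqrt{\pi}}{2401}.$$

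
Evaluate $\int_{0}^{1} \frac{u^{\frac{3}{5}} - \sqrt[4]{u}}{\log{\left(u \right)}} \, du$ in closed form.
$- \log{\left(\frac{25}{32} \right)}$

Introduce a parameter $a$ in the exponent: let $I(a) = \int_{0}^{1} \frac{u^{\frac{3}{5}} - u^{a}}{\log{\left(u \right)}} \, du$.

Since $\dfrac{\partial}{\partial a}\,u^{a} = u^{a} \ln u$, the $\ln u$ in the denominator cancels and
$$\frac{dI}{da} = \int_{0}^{1} -1 u^{a} \, du = -1 \left[\frac{u^{a+1}}{a+1}\right]_0^1 = - \frac{1}{a + 1}.$$

Integrating with respect to $a$ gives $I(a) = - \log{\left(\frac{5 a}{8} + \frac{5}{8} \right)} + C$.

At $a = \frac{3}{5}$ the integrand is identically $0$, so $I(\frac{3}{5}) = 0$. The closed form gives $0$, hence $C = 0$.

Setting $a = \frac{1}{4}$:
$$I = - \log{\left(\frac{25}{32} \right)}.$$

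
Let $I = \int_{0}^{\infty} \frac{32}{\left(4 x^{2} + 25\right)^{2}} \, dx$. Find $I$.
$\frac{4 \pi}{125}$

Begin with the known result
$$J(a) = \int_{0}^{\infty} \frac{2}{a^{2} + x^{2}} \, dx = \frac{\pi}{a}.$$

Differentiating under the integral sign with respect to $a$,
$$\frac{dJ}{da} = \int_{0}^{\infty} - \frac{4 a}{\left(a^{2} + x^{2}\right)^{2}} \, dx = - \frac{\pi}{a^{2}},$$
so $\int_{0}^{\infty} \frac{2}{\left(a^{2} + x^{2}\right)^{2}} \, dx = \frac{\pi}{2 a^{3}}$.

Setting $a = \frac{5}{2}$:
$$I = \frac{4 \pi}{125}.$$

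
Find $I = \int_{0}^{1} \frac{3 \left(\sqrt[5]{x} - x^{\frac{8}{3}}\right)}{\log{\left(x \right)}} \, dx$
$\log{\left(\frac{5832}{166375} \right)}$

Replace the exponent $\frac{1}{5}$ by a parameter $a$: let $I(a) = \int_{0}^{1} \frac{3 \left(- x^{\frac{8}{3}} + x^{a}\right)}{\log{\left(x \right)}} \, dx$.

Since $\dfrac{\partial}{\partial a}\,x^{a} = x^{a} \ln x$, the $\ln x$ in the denominator cancels and
$$\frac{dI}{da} = \int_{0}^{1} 3 x^{a} \, dx = 3 \left[\frac{x^{a+1}}{a+1}\right]_0^1 = \frac{3}{a + 1}.$$

Integrating with respect to $a$ gives $I(a) = \log{\left(\frac{27 \left(a + 1\right)^{3}}{1331} \right)} + C$.

At $a = \frac{8}{3}$ the integrand is identically $0$, so $I(\frac{8}{3}) = 0$. The closed form gives $0$, hence $C = 0$.

Setting $a = \frac{1}{5}$:
$$I = \log{\left(\frac{5832}{166375} \right)}.$$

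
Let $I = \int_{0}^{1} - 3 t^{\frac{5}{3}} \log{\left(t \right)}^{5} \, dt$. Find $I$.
$\frac{32805}{32768}$

Begin with the known integral
$$J(a) = \int_{0}^{1} - 3 t^{a} \, dt = - \frac{3}{a + 1}.$$

Differentiating under the integral sign brings down a factor of $\ln t$:
$$\frac{dJ}{da} = \int_{0}^{1} - 3 t^{a} \log{\left(t \right)} \, dt = \frac{3}{\left(a + 1\right)^{2}}.$$

Repeating $5$ times in total — each differentiation brings down another $\ln t$ — gives
$$\frac{d^{5}J}{da^{5}} = \int_{0}^{1} - 3 t^{a} \log{\left(t \right)}^{5} \, dt = \frac{360}{\left(a + 1\right)^{6}},$$
and the integrand here is exactly the target integrand, so $I = \frac{360}{\left(a + 1\right)^{6}}$.

Setting $a = \frac{5}{3}$:
$$I = \frac{32805}{32768}.$$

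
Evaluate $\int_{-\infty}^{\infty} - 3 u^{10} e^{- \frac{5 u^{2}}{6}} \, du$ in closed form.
$- \frac{137781 \sqrt{30} \sqrt{\pi}}{3125}$

Begin with the known integral
$$J(a) = \int_{-\infty}^{\infty} - 3 e^{- a u^{2}} \, du = - \frac{3 \sqrt{\pi}}{\sqrt{a}}.$$

Differentiating under the integral sign brings down a factor of $(-u^2)$:
$$\frac{dJ}{da} = \int_{-\infty}^{\infty} 3 u^{2} e^{- a u^{2}} \, du = \frac{3 \sqrt{\pi}}{2 a^{\frac{3}{2}}}.$$

Repeating $5$ times in total — each differentiation brings down another $(-u^2)$ — gives
$$\frac{d^{5}J}{da^{5}} = \int_{-\infty}^{\infty} 3 u^{10} e^{- a u^{2}} \, du = \frac{2835 \sqrt{\pi}}{32 a^{\frac{11}{2}}},$$
and the integrand here is $(-1)^{5}$ times the target integrand, so $I = (-1)^{5}\,\frac{d^{5}J}{da^{5}} = - \frac{2835 \sqrt{\pi}}{32 a^{\frac{11}{2}}}$.

Setting $a = \frac{5}{6}$:
$$I = - \frac{137781 \sqrt{30} \sqrt{\pi}}{3125}.$$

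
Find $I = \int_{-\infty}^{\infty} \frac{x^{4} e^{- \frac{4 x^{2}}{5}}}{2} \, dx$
$\frac{75 \sqrt{5} \sqrt{\pi}}{256}$

Begin with the known integral
$$J(a) = \int_{-\infty}^{\infty} \frac{e^{- a x^{2}}}{2} \, dx = \frac{\sqrt{\pi}}{2 \sqrt{a}}.$$

Differentiating under the integral sign brings down a factor of $(-x^2)$:
$$\frac{dJ}{da} = \int_{-\infty}^{\infty} - \frac{x^{2} e^{- a x^{2}}}{2} \, dx = - \frac{\sqrt{\pi}}{4 a^{\frac{3}{2}}}.$$

Repeating twice in total — each differentiation brings down another $(-x^2)$ — gives
$$\frac{d^{2}J}{da^{2}} = \int_{-\infty}^{\infty} \frac{x^{4} e^{- a x^{2}}}{2} \, dx = \frac{3 \sqrt{\pi}}{8 a^{\frac{5}{2}}},$$
and the integrand here is exactly the target integrand, so $I = \frac{3 \sqrt{\pi}}{8 a^{\frac{5}{2}}}$.

Setting $a = \frac{4}{5}$:
$$I = \frac{75 \sqrt{5} \sqrt{\pi}}{256}.$$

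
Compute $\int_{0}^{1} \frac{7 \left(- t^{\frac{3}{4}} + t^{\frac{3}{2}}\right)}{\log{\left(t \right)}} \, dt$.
$\log{\left(\frac{10000000}{823543} \right)}$

Replace the exponent $\frac{3}{2}$ by a parameter $a$: let $I(a) = \int_{0}^{1} \frac{7 \left(- t^{\frac{3}{4}} + t^{a}\right)}{\log{\left(t \right)}} \, dt$.

Since $\dfrac{\partial}{\partial a}\,t^{a} = t^{a} \ln t$, the $\ln t$ in the denominator cancels and
$$\frac{dI}{da} = \int_{0}^{1} 7 t^{a} \, dt = 7 \left[\frac{t^{a+1}}{a+1}\right]_0^1 = \frac{7}{a + 1}.$$

Integrating with respect to $a$ gives $I(a) = \log{\left(\frac{16384 \left(a + 1\right)^{7}}{823543} \right)} + C$.

At $a = \frac{3}{4}$ the integrand is identically $0$, so $I(\frac{3}{4}) = 0$. The closed form gives $0$, hence $C = 0$.

Setting $a = \frac{3}{2}$:
$$I = \log{\left(\frac{10000000}{823543} \right)}.$$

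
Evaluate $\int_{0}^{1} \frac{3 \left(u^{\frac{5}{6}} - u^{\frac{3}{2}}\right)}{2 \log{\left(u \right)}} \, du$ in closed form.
$\log{\left(\frac{11 \sqrt{165}}{225} \right)}$

Consider the one-parameter family: let $I(a) = \int_{0}^{1} \frac{3 \left(- u^{\frac{3}{2}} + u^{a}\right)}{2 \log{\left(u \right)}} \, du$.

Since $\dfrac{\partial}{\partial a}\,u^{a} = u^{a} \ln u$, the $\ln u$ in the denominator cancels and
$$\frac{dI}{da} = \int_{0}^{1} \frac{3}{2} u^{a} \, du = \frac{3}{2} \left[\frac{u^{a+1}}{a+1}\right]_0^1 = \frac{3}{2 \left(a + 1\right)}.$$

Integrating with respect to $a$ gives $I(a) = \log{\left(\frac{2 \sqrt{10} \left(a + 1\right)^{\frac{3}{2}}}{25} \right)} + C$.

At $a = \frac{3}{2}$ the integrand is identically $0$, so $I(\frac{3}{2}) = 0$. The closed form gives $0$, hence $C = 0$.

Setting $a = \frac{5}{6}$:
$$I = \log{\left(\frac{11 \sqrt{165}}{225} \right)}.$$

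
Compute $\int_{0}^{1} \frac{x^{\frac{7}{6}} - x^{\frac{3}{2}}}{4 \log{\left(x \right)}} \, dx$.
$- \frac{\log{\left(15 \right)}}{4} + \frac{\log{\left(13 \right)}}{4}$

Consider the one-parameter family: let $I(a) = \int_{0}^{1} \frac{- x^{\frac{3}{2}} + x^{a}}{4 \log{\left(x \right)}} \, dx$.

Since $\dfrac{\partial}{\partial a}\,x^{a} = x^{a} \ln x$, the $\ln x$ in the denominator cancels and
$$\frac{dI}{da} = \int_{0}^{1} \frac{1}{4} x^{a} \, dx = \frac{1}{4} \left[\frac{x^{a+1}}{a+1}\right]_0^1 = \frac{1}{4 \left(a + 1\right)}.$$

Integrating with respect to $a$ gives $I(a) = \frac{\log{\left(a + 1 \right)}}{4} - \frac{\log{\left(5 \right)}}{4} + \frac{\log{\left(2 \right)}}{4} + C$.

At $a = \frac{3}{2}$ the integrand is identically $0$, so $I(\frac{3}{2}) = 0$. The closed form gives $0$, hence $C = 0$.

Setting $a = \frac{7}{6}$:
$$I = - \frac{\log{\left(15 \right)}}{4} + \frac{\log{\left(13 \right)}}{4}.$$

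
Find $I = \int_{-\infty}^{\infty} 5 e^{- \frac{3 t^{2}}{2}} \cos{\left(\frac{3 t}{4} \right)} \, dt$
$\frac{5 \sqrt{6} \sqrt{\pi}}{3 e^{\frac{3}{32}}}$

Treat the cosine frequency as a parameter and define $I(b) = \int_{-\infty}^{\infty} 5 e^{- \frac{3 t^{2}}{2}} \cos{\left(b t \right)} \, dt$.

Differentiating under the integral sign,
$$I'(b) = \int_{-\infty}^{\infty} - 5 t e^{- \frac{3 t^{2}}{2}} \sin{\left(b t \right)} \, dt.$$

Integrate $\int_{-\infty}^{\infty} t \sin(b t)\, e^{- \frac{3 t^{2}}{2}}\, dt$ by parts with $u = \sin(b t)$ and $dv = t\, e^{- \frac{3 t^{2}}{2}}\, dt$, giving $v = - \frac{e^{- \frac{3 t^{2}}{2}}}{3}$. The boundary term vanishes and
$$\int_{-\infty}^{\infty} t \sin(b t)\, e^{- \frac{3 t^{2}}{2}}\, dt = \frac{b}{3} \int_{-\infty}^{\infty} \cos(b t)\, e^{- \frac{3 t^{2}}{2}}\, dt,$$
so $I'(b) = - \frac{b}{3}\, I(b)$.

This is a separable first-order ODE; solving with the initial condition $I(0) = \int_{-\infty}^{\infty} 5 e^{- \frac{3 t^{2}}{2}}\,dt = \frac{5 \sqrt{6} \sqrt{\pi}}{3}$ gives
$$I(b) = \frac{5 \sqrt{6} \sqrt{\pi} e^{- \frac{b^{2}}{6}}}{3}.$$

Setting $b = \frac{3}{4}$:
$$I = \frac{5 \sqrt{6} \sqrt{\pi}}{3 e^{\frac{3}{32}}}.$$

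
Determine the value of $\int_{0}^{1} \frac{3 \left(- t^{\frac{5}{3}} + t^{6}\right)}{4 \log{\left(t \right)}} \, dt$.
$\log{\left(\frac{42^{\frac{3}{4}}}{8} \right)}$

Replace the exponent $6$ by a parameter $a$: let $I(a) = \int_{0}^{1} \frac{3 \left(- t^{\frac{5}{3}} + t^{a}\right)}{4 \log{\left(t \right)}} \, dt$.

Since $\dfrac{\partial}{\partial a}\,t^{a} = t^{a} \ln t$, the $\ln t$ in the denominator cancels and
$$\frac{dI}{da} = \int_{0}^{1} \frac{3}{4} t^{a} \, dt = \frac{3}{4} \left[\frac{t^{a+1}}{a+1}\right]_0^1 = \frac{3}{4 \left(a + 1\right)}.$$

Integrating with respect to $a$ gives $I(a) = \log{\left(\frac{6^{\frac{3}{4}} \left(a + 1\right)^{\frac{3}{4}}}{8} \right)} + C$.

At $a = \frac{5}{3}$ the integrand is identically $0$, so $I(\frac{5}{3}) = 0$. The closed form gives $0$, hence $C = 0$.

Setting $a = 6$:
$$I = \log{\left(\frac{42^{\frac{3}{4}}}{8} \right)}.$$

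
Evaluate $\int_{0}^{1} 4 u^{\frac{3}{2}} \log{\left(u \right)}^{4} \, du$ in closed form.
$\frac{3072}{3125}$

Start from the elementary integral
$$J(a) = \int_{0}^{1} 4 u^{a} \, du = \frac{4}{a + 1}.$$

Differentiating under the integral sign brings down a factor of $\ln u$:
$$\frac{dJ}{da} = \int_{0}^{1} 4 u^{a} \log{\left(u \right)} \, du = - \frac{4}{\left(a + 1\right)^{2}}.$$

Repeating $4$ times in total — each differentiation brings down another $\ln u$ — gives
$$\frac{d^{4}J}{da^{4}} = \int_{0}^{1} 4 u^{a} \log{\left(u \right)}^{4} \, du = \frac{96}{\left(a + 1\right)^{5}},$$
and the integrand here is exactly the target integrand, so $I = \frac{96}{\left(a + 1\right)^{5}}$.

Setting $a = \frac{3}{2}$:
$$I = \frac{3072}{3125}.$$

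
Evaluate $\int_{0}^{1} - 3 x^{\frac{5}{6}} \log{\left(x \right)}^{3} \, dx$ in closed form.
$\frac{23328}{14641}$

Consider the simpler parametrised integral
$$J(a) = \int_{0}^{1} - 3 x^{a} \, dx = - \frac{3}{a + 1}.$$

Differentiating under the integral sign brings down a factor of $\ln x$:
$$\frac{dJ}{da} = \int_{0}^{1} - 3 x^{a} \log{\left(x \right)} \, dx = \frac{3}{\left(a + 1\right)^{2}}.$$

Repeating $3$ times in total — each differentiation brings down another $\ln x$ — gives
$$\frac{d^{3}J}{da^{3}} = \int_{0}^{1} - 3 x^{a} \log{\left(x \right)}^{3} \, dx = \frac{18}{\left(a + 1\right)^{4}},$$
and the integrand here is exactly the target integrand, so $I = \frac{18}{\left(a + 1\right)^{4}}$.

Setting $a = \frac{5}{6}$:
$$I = \frac{23328}{14641}.$$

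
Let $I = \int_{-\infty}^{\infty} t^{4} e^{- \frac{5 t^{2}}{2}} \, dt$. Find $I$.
$\frac{3 \sqrt{10} \sqrt{\pi}}{125}$

Begin with the known integral
$$J(a) = \int_{-\infty}^{\infty} e^{- a t^{2}} \, dt = \frac{\sqrt{\pi}}{\sqrt{a}}.$$

Differentiating under the integral sign brings down a factor of $(-t^2)$:
$$\frac{dJ}{da} = \int_{-\infty}^{\infty} - t^{2} e^{- a t^{2}} \, dt = - \frac{\sqrt{\pi}}{2 a^{\frac{3}{2}}}.$$

Repeating twice in total — each differentiation brings down another $(-t^2)$ — gives
$$\frac{d^{2}J}{da^{2}} = \int_{-\infty}^{\infty} t^{4} e^{- a t^{2}} \, dt = \frac{3 \sqrt{\pi}}{4 a^{\frac{5}{2}}},$$
and the integrand here is exactly the target integrand, so $I = \frac{3 \sqrt{\pi}}{4 a^{\frac{5}{2}}}$.

Setting $a = \frac{5}{2}$:
$$I = \frac{3 \sqrt{10} \sqrt{\pi}}{125}.$$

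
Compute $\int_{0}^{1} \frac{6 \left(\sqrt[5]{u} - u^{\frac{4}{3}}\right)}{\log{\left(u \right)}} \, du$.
$- \log{\left(\frac{1838265625}{34012224} \right)}$

Consider the one-parameter family: let $I(a) = \int_{0}^{1} \frac{6 \left(\sqrt[5]{u} - u^{a}\right)}{\log{\left(u \right)}} \, du$.

Since $\dfrac{\partial}{\partial a}\,u^{a} = u^{a} \ln u$, the $\ln u$ in the denominator cancels and
$$\frac{dI}{da} = \int_{0}^{1} -6 u^{a} \, du = -6 \left[\frac{u^{a+1}}{a+1}\right]_0^1 = - \frac{6}{a + 1}.$$

Integrating with respect to $a$ gives $I(a) = - \log{\left(\frac{15625 \left(a + 1\right)^{6}}{46656} \right)} + C$.

At $a = \frac{1}{5}$ the integrand is identically $0$, so $I(\frac{1}{5}) = 0$. The closed form gives $0$, hence $C = 0$.

Setting $a = \frac{4}{3}$:
$$I = - \log{\left(\frac{1838265625}{34012224} \right)}.$$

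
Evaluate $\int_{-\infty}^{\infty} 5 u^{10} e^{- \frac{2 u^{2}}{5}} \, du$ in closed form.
$\frac{14765625 \sqrt{10} \sqrt{\pi}}{2048}$

Begin with the known integral
$$J(a) = \int_{-\infty}^{\infty} 5 e^{- a u^{2}} \, du = \frac{5 \sqrt{\pi}}{\sqrt{a}}.$$

Differentiating under the integral sign brings down a factor of $(-u^2)$:
$$\frac{dJ}{da} = \int_{-\infty}^{\infty} - 5 u^{2} e^{- a u^{2}} \, du = - \frac{5 \sqrt{\pi}}{2 a^{\frac{3}{2}}}.$$

Repeating $5$ times in total — each differentiation brings down another $(-u^2)$ — gives
$$\frac{d^{5}J}{da^{5}} = \int_{-\infty}^{\infty} - 5 u^{10} e^{- a u^{2}} \, du = - \frac{4725 \sqrt{\pi}}{32 a^{\frac{11}{2}}},$$
and the integrand here is $(-1)^{5}$ times the target integrand, so $I = (-1)^{5}\,\frac{d^{5}J}{da^{5}} = \frac{4725 \sqrt{\pi}}{32 a^{\frac{11}{2}}}$.

Setting $a = \frac{2}{5}$:
$$I = \frac{14765625 \sqrt{10} \sqrt{\pi}}{2048}.$$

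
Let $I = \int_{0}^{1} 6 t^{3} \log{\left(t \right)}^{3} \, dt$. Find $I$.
$- \frac{9}{64}$

Start from the elementary integral
$$J(a) = \int_{0}^{1} 6 t^{a} \, dt = \frac{6}{a + 1}.$$

Differentiating under the integral sign brings down a factor of $\ln t$:
$$\frac{dJ}{da} = \int_{0}^{1} 6 t^{a} \log{\left(t \right)} \, dt = - \frac{6}{\left(a + 1\right)^{2}}.$$

Repeating $3$ times in total — each differentiation brings down another $\ln t$ — gives
$$\frac{d^{3}J}{da^{3}} = \int_{0}^{1} 6 t^{a} \log{\left(t \right)}^{3} \, dt = - \frac{36}{\left(a + 1\right)^{4}},$$
and the integrand here is exactly the target integrand, so $I = - \frac{36}{\left(a + 1\right)^{4}}$.

Setting $a = 3$:
$$I = - \frac{9}{64}.$$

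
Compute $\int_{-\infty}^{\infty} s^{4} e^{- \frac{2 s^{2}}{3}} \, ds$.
$\frac{27 \sqrt{6} \sqrt{\pi}}{32}$

Consider the simpler parametrised integral
$$J(a) = \int_{-\infty}^{\infty} e^{- a s^{2}} \, ds = \frac{\sqrt{\pi}}{\sqrt{a}}.$$

Differentiating under the integral sign brings down a factor of $(-s^2)$:
$$\frac{dJ}{da} = \int_{-\infty}^{\infty} - s^{2} e^{- a s^{2}} \, ds = - \frac{\sqrt{\pi}}{2 a^{\frac{3}{2}}}.$$

Repeating twice in total — each differentiation brings down another $(-s^2)$ — gives
$$\frac{d^{2}J}{da^{2}} = \int_{-\infty}^{\infty} s^{4} e^{- a s^{2}} \, ds = \frac{3 \sqrt{\pi}}{4 a^{\frac{5}{2}}},$$
and the integrand here is exactly the target integrand, so $I = \frac{3 \sqrt{\pi}}{4 a^{\frac{5}{2}}}$.

Setting $a = \frac{2}{3}$:
$$I = \frac{27 \sqrt{6} \sqrt{\pi}}{32}.$$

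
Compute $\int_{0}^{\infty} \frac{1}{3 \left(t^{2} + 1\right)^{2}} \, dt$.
$\frac{\pi}{12}$

Begin with the known result
$$J(a) = \int_{0}^{\infty} \frac{1}{3 \left(a^{2} + t^{2}\right)} \, dt = \frac{\pi}{6 a}.$$

Differentiating under the integral sign with respect to $a$,
$$\frac{dJ}{da} = \int_{0}^{\infty} - \frac{2 a}{3 \left(a^{2} + t^{2}\right)^{2}} \, dt = - \frac{\pi}{6 a^{2}},$$
so $\int_{0}^{\infty} \frac{1}{3 \left(a^{2} + t^{2}\right)^{2}} \, dt = \frac{\pi}{12 a^{3}}$.

Setting $a = 1$:
$$I = \frac{\pi}{12}.$$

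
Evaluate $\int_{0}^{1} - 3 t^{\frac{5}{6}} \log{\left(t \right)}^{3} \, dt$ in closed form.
$\frac{23328}{14641}$

Consider the simpler parametrised integral
$$J(a) = \int_{0}^{1} - 3 t^{a} \, dt = - \frac{3}{a + 1}.$$

Differentiating under the integral sign brings down a factor of $\ln t$:
$$\frac{dJ}{da} = \int_{0}^{1} - 3 t^{a} \log{\left(t \right)} \, dt = \frac{3}{\left(a + 1\right)^{2}}.$$

Repeating $3$ times in total — each differentiation brings down another $\ln t$ — gives
$$\frac{d^{3}J}{da^{3}} = \int_{0}^{1} - 3 t^{a} \log{\left(t \right)}^{3} \, dt = \frac{18}{\left(a + 1\right)^{4}},$$
and the integrand here is exactly the target integrand, so $I = \frac{18}{\left(a + 1\right)^{4}}$.

Setting $a = \frac{5}{6}$:
$$I = \frac{23328}{14641}.$$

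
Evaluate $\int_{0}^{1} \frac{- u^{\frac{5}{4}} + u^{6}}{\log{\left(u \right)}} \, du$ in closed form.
$\log{\left(\frac{28}{9} \right)}$

Consider the one-parameter family: let $I(a) = \int_{0}^{1} \frac{u^{6} - u^{a}}{\log{\left(u \right)}} \, du$.

Since $\dfrac{\partial}{\partial a}\,u^{a} = u^{a} \ln u$, the $\ln u$ in the denominator cancels and
$$\frac{dI}{da} = \int_{0}^{1} -1 u^{a} \, du = -1 \left[\frac{u^{a+1}}{a+1}\right]_0^1 = - \frac{1}{a + 1}.$$

Integrating with respect to $a$ gives $I(a) = \log{\left(\frac{7}{a + 1} \right)} + C$.

At $a = 6$ the integrand is identically $0$, so $I(6) = 0$. The closed form gives $0$, hence $C = 0$.

Setting $a = \frac{5}{4}$:
$$I = \log{\left(\frac{28}{9} \right)}.$$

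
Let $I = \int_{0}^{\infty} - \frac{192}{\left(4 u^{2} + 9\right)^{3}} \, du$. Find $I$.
$- \frac{2 \pi}{27}$

Start from the standard arctangent integral
$$J(a) = \int_{0}^{\infty} - \frac{3}{a^{2} + u^{2}} \, du = - \frac{3 \pi}{2 a}.$$

Differentiating under the integral sign with respect to $a$,
$$\frac{dJ}{da} = \int_{0}^{\infty} \frac{6 a}{\left(a^{2} + u^{2}\right)^{2}} \, du = \frac{3 \pi}{2 a^{2}},$$
so $\int_{0}^{\infty} - \frac{3}{\left(a^{2} + u^{2}\right)^{2}} \, du = - \frac{3 \pi}{4 a^{3}}$.

Repeating — each differentiation of $1/(u^2+a^2)^j$ produces $-2ja/(u^2+a^2)^{j+1}$ — and dividing through by $-2ja$ at each step yields, after $2$ differentiations in total,
$$\int_{0}^{\infty} - \frac{3}{\left(a^{2} + u^{2}\right)^{3}} \, du = - \frac{9 \pi}{16 a^{5}}.$$

Setting $a = \frac{3}{2}$:
$$I = - \frac{2 \pi}{27}.$$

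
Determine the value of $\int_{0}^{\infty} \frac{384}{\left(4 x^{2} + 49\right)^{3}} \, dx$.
$\frac{36 \pi}{16807}$

Recall the elementary integral
$$J(a) = \int_{0}^{\infty} \frac{6}{a^{2} + x^{2}} \, dx = \frac{3 \pi}{a}.$$

Differentiating under the integral sign with respect to $a$,
$$\frac{dJ}{da} = \int_{0}^{\infty} - \frac{12 a}{\left(a^{2} + x^{2}\right)^{2}} \, dx = - \frac{3 \pi}{a^{2}},$$
so $\int_{0}^{\infty} \frac{6}{\left(a^{2} + x^{2}\right)^{2}} \, dx = \frac{3 \pi}{2 a^{3}}$.

Repeating — each differentiation of $1/(x^2+a^2)^j$ produces $-2ja/(x^2+a^2)^{j+1}$ — and dividing through by $-2ja$ at each step yields, after $2$ differentiations in total,
$$\int_{0}^{\infty} \frac{6}{\left(a^{2} + x^{2}\right)^{3}} \, dx = \frac{9 \pi}{8 a^{5}}.$$

Setting $a = \frac{7}{2}$:
$$I = \frac{36 \pi}{16807}.$$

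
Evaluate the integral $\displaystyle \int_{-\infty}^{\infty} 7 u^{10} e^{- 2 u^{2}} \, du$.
$\frac{6615 \sqrt{2} \sqrt{\pi}}{2048}$

Consider the simpler parametrised integral
$$J(a) = \int_{-\infty}^{\infty} 7 e^{- a u^{2}} \, du = \frac{7 \sqrt{\pi}}{\sqrt{a}}.$$

Differentiating under the integral sign brings down a factor of $(-u^2)$:
$$\frac{dJ}{da} = \int_{-\infty}^{\infty} - 7 u^{2} e^{- a u^{2}} \, du = - \frac{7 \sqrt{\pi}}{2 a^{\frac{3}{2}}}.$$

Repeating $5$ times in total — each differentiation brings down another $(-u^2)$ — gives
$$\frac{d^{5}J}{da^{5}} = \int_{-\infty}^{\infty} - 7 u^{10} e^{- a u^{2}} \, du = - \frac{6615 \sqrt{\pi}}{32 a^{\frac{11}{2}}},$$
and the integrand here is $(-1)^{5}$ times the target integrand, so $I = (-1)^{5}\,\frac{d^{5}J}{da^{5}} = \frac{6615 \sqrt{\pi}}{32 a^{\frac{11}{2}}}$.

Setting $a = 2$:
$$I = \frac{6615 \sqrt{2} \sqrt{\pi}}{2048}.$$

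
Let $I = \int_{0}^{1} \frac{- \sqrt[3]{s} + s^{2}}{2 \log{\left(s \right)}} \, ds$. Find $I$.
$\log{\left(\frac{3}{2} \right)}$

Replace the exponent $\frac{1}{3}$ by a parameter $a$: let $I(a) = \int_{0}^{1} \frac{s^{2} - s^{a}}{2 \log{\left(s \right)}} \, ds$.

Since $\dfrac{\partial}{\partial a}\,s^{a} = s^{a} \ln s$, the $\ln s$ in the denominator cancels and
$$\frac{dI}{da} = \int_{0}^{1} - \frac{1}{2} s^{a} \, ds = - \frac{1}{2} \left[\frac{s^{a+1}}{a+1}\right]_0^1 = - \frac{1}{2 a + 2}.$$

Integrating with respect to $a$ gives $I(a) = - \frac{\log{\left(a + 1 \right)}}{2} + \frac{\log{\left(3 \right)}}{2} + C$.

At $a = 2$ the integrand is identically $0$, so $I(2) = 0$. The closed form gives $0$, hence $C = 0$.

Setting $a = \frac{1}{3}$:
$$I = \log{\left(\frac{3}{2} \right)}.$$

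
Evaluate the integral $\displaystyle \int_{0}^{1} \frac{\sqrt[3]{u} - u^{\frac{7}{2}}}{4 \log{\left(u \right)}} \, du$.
$- \frac{3 \log{\left(3 \right)}}{4} + \frac{3 \log{\left(2 \right)}}{4}$

Consider the one-parameter family: let $I(a) = \int_{0}^{1} \frac{- u^{\frac{7}{2}} + u^{a}}{4 \log{\left(u \right)}} \, du$.

Since $\dfrac{\partial}{\partial a}\,u^{a} = u^{a} \ln u$, the $\ln u$ in the denominator cancels and
$$\frac{dI}{da} = \int_{0}^{1} \frac{1}{4} u^{a} \, du = \frac{1}{4} \left[\frac{u^{a+1}}{a+1}\right]_0^1 = \frac{1}{4 \left(a + 1\right)}.$$

Integrating with respect to $a$ gives $I(a) = \frac{\log{\left(a + 1 \right)}}{4} - \frac{\log{\left(3 \right)}}{2} + \frac{\log{\left(2 \right)}}{4} + C$.

At $a = \frac{7}{2}$ the integrand is identically $0$, so $I(\frac{7}{2}) = 0$. The closed form gives $0$, hence $C = 0$.

Setting $a = \frac{1}{3}$:
$$I = - \frac{3 \log{\left(3 \right)}}{4} + \frac{3 \log{\left(2 \right)}}{4}.$$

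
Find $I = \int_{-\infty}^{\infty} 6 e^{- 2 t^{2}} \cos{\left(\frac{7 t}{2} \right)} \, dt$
$\frac{3 \sqrt{2} \sqrt{\pi}}{e^{\frac{49}{32}}}$

Treat the cosine frequency as a parameter and define $I(b) = \int_{-\infty}^{\infty} 6 e^{- 2 t^{2}} \cos{\left(b t \right)} \, dt$.

Differentiating under the integral sign,
$$I'(b) = \int_{-\infty}^{\infty} - 6 t e^{- 2 t^{2}} \sin{\left(b t \right)} \, dt.$$

Integrate $\int_{-\infty}^{\infty} t \sin(b t)\, e^{- 2 t^{2}}\, dt$ by parts with $u = \sin(b t)$ and $dv = t\, e^{- 2 t^{2}}\, dt$, giving $v = - \frac{e^{- 2 t^{2}}}{4}$. The boundary term vanishes and
$$\int_{-\infty}^{\infty} t \sin(b t)\, e^{- 2 t^{2}}\, dt = \frac{b}{4} \int_{-\infty}^{\infty} \cos(b t)\, e^{- 2 t^{2}}\, dt,$$
so $I'(b) = - \frac{b}{4}\, I(b)$.

This is a separable first-order ODE; solving with the initial condition $I(0) = \int_{-\infty}^{\infty} 6 e^{- 2 t^{2}}\,dt = 3 \sqrt{2} \sqrt{\pi}$ gives
$$I(b) = 3 \sqrt{2} \sqrt{\pi} e^{- \frac{b^{2}}{8}}.$$

Setting $b = \frac{7}{2}$:
$$I = \frac{3 \sqrt{2} \sqrt{\pi}}{e^{\frac{49}{32}}}.$$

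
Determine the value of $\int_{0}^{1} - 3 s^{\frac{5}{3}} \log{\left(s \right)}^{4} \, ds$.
$- \frac{2187}{4096}$

Start from the elementary integral
$$J(a) = \int_{0}^{1} - 3 s^{a} \, ds = - \frac{3}{a + 1}.$$

Differentiating under the integral sign brings down a factor of $\ln s$:
$$\frac{dJ}{da} = \int_{0}^{1} - 3 s^{a} \log{\left(s \right)} \, ds = \frac{3}{\left(a + 1\right)^{2}}.$$

Repeating $4$ times in total — each differentiation brings down another $\ln s$ — gives
$$\frac{d^{4}J}{da^{4}} = \int_{0}^{1} - 3 s^{a} \log{\left(s \right)}^{4} \, ds = - \frac{72}{\left(a + 1\right)^{5}},$$
and the integrand here is exactly the target integrand, so $I = - \frac{72}{\left(a + 1\right)^{5}}$.

Setting $a = \frac{5}{3}$:
$$I = - \frac{2187}{4096}.$$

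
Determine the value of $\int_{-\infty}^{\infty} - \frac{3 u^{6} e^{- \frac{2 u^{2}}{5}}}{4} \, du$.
$- \frac{5625 \sqrt{10} \sqrt{\pi}}{512}$

Start from the elementary integral
$$J(a) = \int_{-\infty}^{\infty} - \frac{3 e^{- a u^{2}}}{4} \, du = - \frac{3 \sqrt{\pi}}{4 \sqrt{a}}.$$

Differentiating under the integral sign brings down a factor of $(-u^2)$:
$$\frac{dJ}{da} = \int_{-\infty}^{\infty} \frac{3 u^{2} e^{- a u^{2}}}{4} \, du = \frac{3 \sqrt{\pi}}{8 a^{\frac{3}{2}}}.$$

Repeating $3$ times in total — each differentiation brings down another $(-u^2)$ — gives
$$\frac{d^{3}J}{da^{3}} = \int_{-\infty}^{\infty} \frac{3 u^{6} e^{- a u^{2}}}{4} \, du = \frac{45 \sqrt{\pi}}{32 a^{\frac{7}{2}}},$$
and the integrand here is $(-1)^{3}$ times the target integrand, so $I = (-1)^{3}\,\frac{d^{3}J}{da^{3}} = - \frac{45 \sqrt{\pi}}{32 a^{\frac{7}{2}}}$.

Setting $a = \frac{2}{5}$:
$$I = - \frac{5625 \sqrt{10} \sqrt{\pi}}{512}.$$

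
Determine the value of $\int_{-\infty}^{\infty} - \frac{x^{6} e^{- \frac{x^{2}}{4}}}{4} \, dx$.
$- 60 \sqrt{\pi}$

Begin with the known integral
$$J(a) = \int_{-\infty}^{\infty} - \frac{e^{- a x^{2}}}{4} \, dx = - \frac{\sqrt{\pi}}{4 \sqrt{a}}.$$

Differentiating under the integral sign brings down a factor of $(-x^2)$:
$$\frac{dJ}{da} = \int_{-\infty}^{\infty} \frac{x^{2} e^{- a x^{2}}}{4} \, dx = \frac{\sqrt{\pi}}{8 a^{\frac{3}{2}}}.$$

Repeating $3$ times in total — each differentiation brings down another $(-x^2)$ — gives
$$\frac{d^{3}J}{da^{3}} = \int_{-\infty}^{\infty} \frac{x^{6} e^{- a x^{2}}}{4} \, dx = \frac{15 \sqrt{\pi}}{32 a^{\frac{7}{2}}},$$
and the integrand here is $(-1)^{3}$ times the target integrand, so $I = (-1)^{3}\,\frac{d^{3}J}{da^{3}} = - \frac{15 \sqrt{\pi}}{32 a^{\frac{7}{2}}}$.

Setting $a = \frac{1}{4}$:
$$I = - 60 \sqrt{\pi}.$$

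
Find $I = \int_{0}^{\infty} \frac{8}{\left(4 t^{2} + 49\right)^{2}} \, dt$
$\frac{\pi}{343}$

Begin with the known result
$$J(a) = \int_{0}^{\infty} \frac{1}{2 \left(a^{2} + t^{2}\right)} \, dt = \frac{\pi}{4 a}.$$

Differentiating under the integral sign with respect to $a$,
$$\frac{dJ}{da} = \int_{0}^{\infty} - \frac{a}{\left(a^{2} + t^{2}\right)^{2}} \, dt = - \frac{\pi}{4 a^{2}},$$
so $\int_{0}^{\infty} \frac{1}{2 \left(a^{2} + t^{2}\right)^{2}} \, dt = \frac{\pi}{8 a^{3}}$.

Setting $a = \frac{7}{2}$:
$$I = \frac{\pi}{343}.$$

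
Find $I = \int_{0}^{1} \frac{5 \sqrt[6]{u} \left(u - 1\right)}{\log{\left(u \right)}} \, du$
$- \log{\left(\frac{16807}{371293} \right)}$

Replace the exponent $\frac{1}{6}$ by a parameter $a$: let $I(a) = \int_{0}^{1} \frac{5 \left(u^{\frac{7}{6}} - u^{a}\right)}{\log{\left(u \right)}} \, du$.

Since $\dfrac{\partial}{\partial a}\,u^{a} = u^{a} \ln u$, the $\ln u$ in the denominator cancels and
$$\frac{dI}{da} = \int_{0}^{1} -5 u^{a} \, du = -5 \left[\frac{u^{a+1}}{a+1}\right]_0^1 = - \frac{5}{a + 1}.$$

Integrating with respect to $a$ gives $I(a) = - \log{\left(\frac{7776 \left(a + 1\right)^{5}}{371293} \right)} + C$.

At $a = \frac{7}{6}$ the integrand is identically $0$, so $I(\frac{7}{6}) = 0$. The closed form gives $0$, hence $C = 0$.

Setting $a = \frac{1}{6}$:
$$I = - \log{\left(\frac{16807}{371293} \right)}.$$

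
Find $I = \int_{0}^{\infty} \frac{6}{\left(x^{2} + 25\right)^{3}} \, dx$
$\frac{9 \pi}{25000}$

Start from the standard arctangent integral
$$J(a) = \int_{0}^{\infty} \frac{6}{a^{2} + x^{2}} \, dx = \frac{3 \pi}{a}.$$

Differentiating under the integral sign with respect to $a$,
$$\frac{dJ}{da} = \int_{0}^{\infty} - \frac{12 a}{\left(a^{2} + x^{2}\right)^{2}} \, dx = - \frac{3 \pi}{a^{2}},$$
so $\int_{0}^{\infty} \frac{6}{\left(a^{2} + x^{2}\right)^{2}} \, dx = \frac{3 \pi}{2 a^{3}}$.

Repeating — each differentiation of $1/(x^2+a^2)^j$ produces $-2ja/(x^2+a^2)^{j+1}$ — and dividing through by $-2ja$ at each step yields, after $2$ differentiations in total,
$$\int_{0}^{\infty} \frac{6}{\left(a^{2} + x^{2}\right)^{3}} \, dx = \frac{9 \pi}{8 a^{5}}.$$

Setting $a = 5$:
$$I = \frac{9 \pi}{25000}.$$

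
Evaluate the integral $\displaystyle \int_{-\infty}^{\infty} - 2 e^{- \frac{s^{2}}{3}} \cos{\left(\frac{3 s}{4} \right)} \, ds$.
$- \frac{2 \sqrt{3} \sqrt{\pi}}{e^{\frac{27}{64}}}$

Treat the cosine frequency as a parameter and define $I(b) = \int_{-\infty}^{\infty} - 2 e^{- \frac{s^{2}}{3}} \cos{\left(b s \right)} \, ds$.

Differentiating under the integral sign,
$$I'(b) = \int_{-\infty}^{\infty} 2 s e^{- \frac{s^{2}}{3}} \sin{\left(b s \right)} \, ds.$$

Integrate $\int_{-\infty}^{\infty} s \sin(b s)\, e^{- \frac{s^{2}}{3}}\, ds$ by parts with $u = \sin(b s)$ and $dv = s\, e^{- \frac{s^{2}}{3}}\, ds$, giving $v = - \frac{3 e^{- \frac{s^{2}}{3}}}{2}$. The boundary term vanishes and
$$\int_{-\infty}^{\infty} s \sin(b s)\, e^{- \frac{s^{2}}{3}}\, ds = \frac{3 b}{2} \int_{-\infty}^{\infty} \cos(b s)\, e^{- \frac{s^{2}}{3}}\, ds,$$
so $I'(b) = - \frac{3 b}{2}\, I(b)$.

This is a separable first-order ODE; solving with the initial condition $I(0) = \int_{-\infty}^{\infty} - 2 e^{- \frac{s^{2}}{3}}\,ds = - 2 \sqrt{3} \sqrt{\pi}$ gives
$$I(b) = - 2 \sqrt{3} \sqrt{\pi} e^{- \frac{3 b^{2}}{4}}.$$

Setting $b = \frac{3}{4}$:
$$I = - \frac{2 \sqrt{3} \sqrt{\pi}}{e^{\frac{27}{64}}}.$$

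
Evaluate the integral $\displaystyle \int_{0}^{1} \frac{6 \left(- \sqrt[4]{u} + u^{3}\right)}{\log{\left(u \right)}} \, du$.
$\log{\left(\frac{16777216}{15625} \right)}$

Consider the one-parameter family: let $I(a) = \int_{0}^{1} \frac{6 \left(- \sqrt[4]{u} + u^{a}\right)}{\log{\left(u \right)}} \, du$.

Since $\dfrac{\partial}{\partial a}\,u^{a} = u^{a} \ln u$, the $\ln u$ in the denominator cancels and
$$\frac{dI}{da} = \int_{0}^{1} 6 u^{a} \, du = 6 \left[\frac{u^{a+1}}{a+1}\right]_0^1 = \frac{6}{a + 1}.$$

Integrating with respect to $a$ gives $I(a) = \log{\left(\frac{4096 \left(a + 1\right)^{6}}{15625} \right)} + C$.

At $a = \frac{1}{4}$ the integrand is identically $0$, so $I(\frac{1}{4}) = 0$. The closed form gives $0$, hence $C = 0$.

Setting $a = 3$:
$$I = \log{\left(\frac{16777216}{15625} \right)}.$$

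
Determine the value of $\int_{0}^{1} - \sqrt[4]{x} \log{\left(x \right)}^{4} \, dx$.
$- \frac{24576}{3125}$

Start from the elementary integral
$$J(a) = \int_{0}^{1} - x^{a} \, dx = - \frac{1}{a + 1}.$$

Differentiating under the integral sign brings down a factor of $\ln x$:
$$\frac{dJ}{da} = \int_{0}^{1} - x^{a} \log{\left(x \right)} \, dx = \frac{1}{\left(a + 1\right)^{2}}.$$

Repeating $4$ times in total — each differentiation brings down another $\ln x$ — gives
$$\frac{d^{4}J}{da^{4}} = \int_{0}^{1} - x^{a} \log{\left(x \right)}^{4} \, dx = - \frac{24}{\left(a + 1\right)^{5}},$$
and the integrand here is exactly the target integrand, so $I = - \frac{24}{\left(a + 1\right)^{5}}$.

Setting $a = \frac{1}{4}$:
$$I = - \frac{24576}{3125}.$$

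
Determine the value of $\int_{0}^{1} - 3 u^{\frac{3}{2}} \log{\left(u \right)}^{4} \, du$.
$- \frac{2304}{3125}$

Start from the elementary integral
$$J(a) = \int_{0}^{1} - 3 u^{a} \, du = - \frac{3}{a + 1}.$$

Differentiating under the integral sign brings down a factor of $\ln u$:
$$\frac{dJ}{da} = \int_{0}^{1} - 3 u^{a} \log{\left(u \right)} \, du = \frac{3}{\left(a + 1\right)^{2}}.$$

Repeating $4$ times in total — each differentiation brings down another $\ln u$ — gives
$$\frac{d^{4}J}{da^{4}} = \int_{0}^{1} - 3 u^{a} \log{\left(u \right)}^{4} \, du = - \frac{72}{\left(a + 1\right)^{5}},$$
and the integrand here is exactly the target integrand, so $I = - \frac{72}{\left(a + 1\right)^{5}}$.

Setting $a = \frac{3}{2}$:
$$I = - \frac{2304}{3125}.$$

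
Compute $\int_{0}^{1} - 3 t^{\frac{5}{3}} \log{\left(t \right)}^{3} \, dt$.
$\frac{729}{2048}$

Start from the elementary integral
$$J(a) = \int_{0}^{1} - 3 t^{a} \, dt = - \frac{3}{a + 1}.$$

Differentiating under the integral sign brings down a factor of $\ln t$:
$$\frac{dJ}{da} = \int_{0}^{1} - 3 t^{a} \log{\left(t \right)} \, dt = \frac{3}{\left(a + 1\right)^{2}}.$$

Repeating $3$ times in total — each differentiation brings down another $\ln t$ — gives
$$\frac{d^{3}J}{da^{3}} = \int_{0}^{1} - 3 t^{a} \log{\left(t \right)}^{3} \, dt = \frac{18}{\left(a + 1\right)^{4}},$$
and the integrand here is exactly the target integrand, so $I = \frac{18}{\left(a + 1\right)^{4}}$.

Setting $a = \frac{5}{3}$:
$$I = \frac{729}{2048}.$$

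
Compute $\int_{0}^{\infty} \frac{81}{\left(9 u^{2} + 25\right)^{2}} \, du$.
$\frac{27 \pi}{500}$

Start from the standard arctangent integral
$$J(a) = \int_{0}^{\infty} \frac{1}{a^{2} + u^{2}} \, du = \frac{\pi}{2 a}.$$

Differentiating under the integral sign with respect to $a$,
$$\frac{dJ}{da} = \int_{0}^{\infty} - \frac{2 a}{\left(a^{2} + u^{2}\right)^{2}} \, du = - \frac{\pi}{2 a^{2}},$$
so $\int_{0}^{\infty} \frac{1}{\left(a^{2} + u^{2}\right)^{2}} \, du = \frac{\pi}{4 a^{3}}$.

Setting $a = \frac{5}{3}$:
$$I = \frac{27 \pi}{500}.$$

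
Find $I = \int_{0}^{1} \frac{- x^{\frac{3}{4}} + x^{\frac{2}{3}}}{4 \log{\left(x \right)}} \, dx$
$- \frac{\log{\left(21 \right)}}{4} + \frac{\log{\left(2 \right)}}{2} + \frac{\log{\left(5 \right)}}{4}$

Consider the one-parameter family: let $I(a) = \int_{0}^{1} \frac{- x^{\frac{3}{4}} + x^{a}}{4 \log{\left(x \right)}} \, dx$.

Since $\dfrac{\partial}{\partial a}\,x^{a} = x^{a} \ln x$, the $\ln x$ in the denominator cancels and
$$\frac{dI}{da} = \int_{0}^{1} \frac{1}{4} x^{a} \, dx = \frac{1}{4} \left[\frac{x^{a+1}}{a+1}\right]_0^1 = \frac{1}{4 \left(a + 1\right)}.$$

Integrating with respect to $a$ gives $I(a) = \frac{\log{\left(a + 1 \right)}}{4} - \frac{\log{\left(7 \right)}}{4} + \frac{\log{\left(2 \right)}}{2} + C$.

At $a = \frac{3}{4}$ the integrand is identically $0$, so $I(\frac{3}{4}) = 0$. The closed form gives $0$, hence $C = 0$.

Setting $a = \frac{2}{3}$:
$$I = - \frac{\log{\left(21 \right)}}{4} + \frac{\log{\left(2 \right)}}{2} + \frac{\log{\left(5 \right)}}{4}.$$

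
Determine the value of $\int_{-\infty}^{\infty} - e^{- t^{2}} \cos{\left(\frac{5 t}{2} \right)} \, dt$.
$- \frac{\sqrt{\pi}}{e^{\frac{25}{16}}}$

Define $I(b) = \int_{-\infty}^{\infty} - e^{- t^{2}} \cos{\left(b t \right)} \, dt$.

Differentiating under the integral sign,
$$I'(b) = \int_{-\infty}^{\infty} t e^{- t^{2}} \sin{\left(b t \right)} \, dt.$$

Integrate $\int_{-\infty}^{\infty} t \sin(b t)\, e^{- t^{2}}\, dt$ by parts with $u = \sin(b t)$ and $dv = t\, e^{- t^{2}}\, dt$, giving $v = - \frac{e^{- t^{2}}}{2}$. The boundary term vanishes and
$$\int_{-\infty}^{\infty} t \sin(b t)\, e^{- t^{2}}\, dt = \frac{b}{2} \int_{-\infty}^{\infty} \cos(b t)\, e^{- t^{2}}\, dt,$$
so $I'(b) = - \frac{b}{2}\, I(b)$.

This is a separable first-order ODE; solving with the initial condition $I(0) = \int_{-\infty}^{\infty} - e^{- t^{2}}\,dt = - \sqrt{\pi}$ gives
$$I(b) = - \sqrt{\pi} e^{- \frac{b^{2}}{4}}.$$

Setting $b = \frac{5}{2}$:
$$I = - \frac{\sqrt{\pi}}{e^{\frac{25}{16}}}.$$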